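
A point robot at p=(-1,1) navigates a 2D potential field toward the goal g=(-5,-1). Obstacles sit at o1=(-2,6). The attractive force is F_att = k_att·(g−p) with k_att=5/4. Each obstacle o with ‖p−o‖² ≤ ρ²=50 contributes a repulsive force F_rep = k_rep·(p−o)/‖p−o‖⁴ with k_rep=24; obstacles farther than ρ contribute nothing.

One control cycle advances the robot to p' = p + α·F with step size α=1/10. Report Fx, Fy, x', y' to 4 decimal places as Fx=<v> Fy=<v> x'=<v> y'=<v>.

Fx=-4.9645 Fy=-2.6775 x'=-1.4964 y'=0.7322

F_att = 5/4·(g−p) = 5/4·(-4,-2) = (-5.0000,-2.5000)
o1: d²=26 ≤ ρ²=50; F_rep = 24·(1,-5)/26² = (0.0355,-0.1775)
F = F_att + ΣF_rep = (-4.9645,-2.6775)
p' = p + 1/10·F = (-1.4964,0.7322)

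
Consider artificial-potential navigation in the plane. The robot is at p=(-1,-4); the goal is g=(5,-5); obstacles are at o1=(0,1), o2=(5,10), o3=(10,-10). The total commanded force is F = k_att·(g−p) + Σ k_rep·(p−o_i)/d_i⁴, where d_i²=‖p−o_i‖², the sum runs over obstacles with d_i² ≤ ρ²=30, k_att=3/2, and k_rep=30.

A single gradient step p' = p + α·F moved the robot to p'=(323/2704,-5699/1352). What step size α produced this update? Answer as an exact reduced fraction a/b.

α = 1/8

F_att = 3/2·(g−p) = 3/2·(6,-1) = (9.0000,-1.5000)
o1: d²=26 ≤ ρ²=30; F_rep = 30·(-1,-5)/26² = (-0.0444,-0.2219)
o2: d²=232 > ρ²=30 → inactive
o3: d²=157 > ρ²=30 → inactive
F = F_att + ΣF_rep = (8.9556,-1.7219)
Δp = p'−p = (1.1195,-0.2152); α = Δx/Fx = (3027/2704) / (3027/338) = 1/8
check: Δy/Fy = (-291/1352) / (-291/169) = 1/8 ✓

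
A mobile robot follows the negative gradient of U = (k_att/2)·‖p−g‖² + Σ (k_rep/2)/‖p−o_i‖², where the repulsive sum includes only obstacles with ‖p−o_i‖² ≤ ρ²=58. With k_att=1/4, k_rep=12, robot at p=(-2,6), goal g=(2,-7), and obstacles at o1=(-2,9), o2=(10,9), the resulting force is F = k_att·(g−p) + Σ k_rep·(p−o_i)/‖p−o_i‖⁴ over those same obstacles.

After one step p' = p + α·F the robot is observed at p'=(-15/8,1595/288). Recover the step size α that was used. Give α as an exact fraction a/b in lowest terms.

F_att = 1/4·(g−p) = 1/4·(4,-13) = (1.0000,-3.2500)
o1: d²=9 ≤ ρ²=58; F_rep = 12·(0,-3)/9² = (0.0000,-0.4444)
o2: d²=153 > ρ²=58 → inactive
F = F_att + ΣF_rep = (1.0000,-3.6944)
Δp = p'−p = (0.1250,-0.4618); α = Δx/Fx = (1/8) / (1) = 1/8
check: Δy/Fy = (-133/288) / (-133/36) = 1/8 ✓

α = 1/8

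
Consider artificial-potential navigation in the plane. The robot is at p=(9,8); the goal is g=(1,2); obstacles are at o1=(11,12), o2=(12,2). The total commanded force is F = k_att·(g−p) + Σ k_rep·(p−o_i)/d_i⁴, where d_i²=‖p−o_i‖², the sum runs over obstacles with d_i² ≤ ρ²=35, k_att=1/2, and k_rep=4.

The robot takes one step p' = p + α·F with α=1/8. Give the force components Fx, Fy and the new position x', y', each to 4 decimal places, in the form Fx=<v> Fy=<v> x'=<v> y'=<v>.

Fx=-4.0200 Fy=-3.0400 x'=8.4975 y'=7.6200

F_att = 1/2·(g−p) = 1/2·(-8,-6) = (-4.0000,-3.0000)
o1: d²=20 ≤ ρ²=35; F_rep = 4·(-2,-4)/20² = (-0.0200,-0.0400)
o2: d²=45 > ρ²=35 → inactive
F = F_att + ΣF_rep = (-4.0200,-3.0400)
p' = p + 1/8·F = (8.4975,7.6200)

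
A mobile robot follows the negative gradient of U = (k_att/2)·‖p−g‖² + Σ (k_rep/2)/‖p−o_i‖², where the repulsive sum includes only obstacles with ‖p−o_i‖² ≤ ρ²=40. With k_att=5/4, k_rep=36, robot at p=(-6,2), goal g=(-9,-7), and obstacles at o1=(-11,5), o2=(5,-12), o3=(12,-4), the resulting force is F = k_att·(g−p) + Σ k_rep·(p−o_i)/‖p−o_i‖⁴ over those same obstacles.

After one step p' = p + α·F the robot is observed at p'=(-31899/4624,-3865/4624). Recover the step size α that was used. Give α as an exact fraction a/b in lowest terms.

α = 1/4

F_att = 5/4·(g−p) = 5/4·(-3,-9) = (-3.7500,-11.2500)
o1: d²=34 ≤ ρ²=40; F_rep = 36·(5,-3)/34² = (0.1557,-0.0934)
o2: d²=317 > ρ²=40 → inactive
o3: d²=360 > ρ²=40 → inactive
F = F_att + ΣF_rep = (-3.5943,-11.3434)
Δp = p'−p = (-0.8986,-2.8359); α = Δx/Fx = (-4155/4624) / (-4155/1156) = 1/4
check: Δy/Fy = (-13113/4624) / (-13113/1156) = 1/4 ✓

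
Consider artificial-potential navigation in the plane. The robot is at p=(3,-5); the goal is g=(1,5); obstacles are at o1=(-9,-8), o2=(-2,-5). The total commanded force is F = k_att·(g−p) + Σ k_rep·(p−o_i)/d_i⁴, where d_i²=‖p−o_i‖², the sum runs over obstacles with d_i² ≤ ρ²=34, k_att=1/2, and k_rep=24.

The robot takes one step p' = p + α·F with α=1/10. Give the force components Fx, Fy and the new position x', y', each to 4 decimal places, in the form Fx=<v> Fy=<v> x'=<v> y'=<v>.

Fx=-0.8080 Fy=5.0000 x'=2.9192 y'=-4.5000

F_att = 1/2·(g−p) = 1/2·(-2,10) = (-1.0000,5.0000)
o1: d²=153 > ρ²=34 → inactive
o2: d²=25 ≤ ρ²=34; F_rep = 24·(5,0)/25² = (0.1920,0.0000)
F = F_att + ΣF_rep = (-0.8080,5.0000)
p' = p + 1/10·F = (2.9192,-4.5000)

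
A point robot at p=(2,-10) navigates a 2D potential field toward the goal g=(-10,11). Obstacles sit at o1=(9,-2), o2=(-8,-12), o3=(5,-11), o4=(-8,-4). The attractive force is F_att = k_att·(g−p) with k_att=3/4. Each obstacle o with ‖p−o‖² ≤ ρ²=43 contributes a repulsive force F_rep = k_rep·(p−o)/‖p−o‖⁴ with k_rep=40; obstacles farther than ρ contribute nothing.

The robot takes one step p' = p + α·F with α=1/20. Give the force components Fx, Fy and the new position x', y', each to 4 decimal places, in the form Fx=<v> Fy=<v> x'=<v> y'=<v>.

Fx=-10.2000 Fy=16.1500 x'=1.4900 y'=-9.1925

F_att = 3/4·(g−p) = 3/4·(-12,21) = (-9.0000,15.7500)
o1: d²=113 > ρ²=43 → inactive
o2: d²=104 > ρ²=43 → inactive
o3: d²=10 ≤ ρ²=43; F_rep = 40·(-3,1)/10² = (-1.2000,0.4000)
o4: d²=136 > ρ²=43 → inactive
F = F_att + ΣF_rep = (-10.2000,16.1500)
p' = p + 1/20·F = (1.4900,-9.1925)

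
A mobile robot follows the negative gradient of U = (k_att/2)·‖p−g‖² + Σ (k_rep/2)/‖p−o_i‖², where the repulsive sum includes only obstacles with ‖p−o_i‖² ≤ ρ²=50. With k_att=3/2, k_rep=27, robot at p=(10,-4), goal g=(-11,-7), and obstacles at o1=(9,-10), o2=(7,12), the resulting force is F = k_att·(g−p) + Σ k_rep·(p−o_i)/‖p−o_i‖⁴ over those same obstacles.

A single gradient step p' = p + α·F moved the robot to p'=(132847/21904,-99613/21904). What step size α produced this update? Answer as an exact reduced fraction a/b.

F_att = 3/2·(g−p) = 3/2·(-21,-3) = (-31.5000,-4.5000)
o1: d²=37 ≤ ρ²=50; F_rep = 27·(1,6)/37² = (0.0197,0.1183)
o2: d²=265 > ρ²=50 → inactive
F = F_att + ΣF_rep = (-31.4803,-4.3817)
Δp = p'−p = (-3.9350,-0.5477); α = Δx/Fx = (-86193/21904) / (-86193/2738) = 1/8
check: Δy/Fy = (-11997/21904) / (-11997/2738) = 1/8 ✓

α = 1/8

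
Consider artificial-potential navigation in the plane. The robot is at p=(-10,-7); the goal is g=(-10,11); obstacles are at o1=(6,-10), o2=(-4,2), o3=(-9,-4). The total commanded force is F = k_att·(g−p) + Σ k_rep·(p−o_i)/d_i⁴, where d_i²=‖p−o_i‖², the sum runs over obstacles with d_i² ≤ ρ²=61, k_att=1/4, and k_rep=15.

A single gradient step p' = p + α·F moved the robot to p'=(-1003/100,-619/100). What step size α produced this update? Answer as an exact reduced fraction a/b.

F_att = 1/4·(g−p) = 1/4·(0,18) = (0.0000,4.5000)
o1: d²=265 > ρ²=61 → inactive
o2: d²=117 > ρ²=61 → inactive
o3: d²=10 ≤ ρ²=61; F_rep = 15·(-1,-3)/10² = (-0.1500,-0.4500)
F = F_att + ΣF_rep = (-0.1500,4.0500)
Δp = p'−p = (-0.0300,0.8100); α = Δx/Fx = (-3/100) / (-3/20) = 1/5
check: Δy/Fy = (81/100) / (81/20) = 1/5 ✓

α = 1/5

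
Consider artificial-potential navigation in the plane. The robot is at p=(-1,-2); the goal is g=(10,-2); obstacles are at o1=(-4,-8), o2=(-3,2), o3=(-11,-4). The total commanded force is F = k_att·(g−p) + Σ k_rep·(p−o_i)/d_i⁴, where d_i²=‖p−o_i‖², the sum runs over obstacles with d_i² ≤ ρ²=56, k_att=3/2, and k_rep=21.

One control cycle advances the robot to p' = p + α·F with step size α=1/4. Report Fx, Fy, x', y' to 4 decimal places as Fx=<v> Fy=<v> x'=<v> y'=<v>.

F_att = 3/2·(g−p) = 3/2·(11,0) = (16.5000,0.0000)
o1: d²=45 ≤ ρ²=56; F_rep = 21·(3,6)/45² = (0.0311,0.0622)
o2: d²=20 ≤ ρ²=56; F_rep = 21·(2,-4)/20² = (0.1050,-0.2100)
o3: d²=104 > ρ²=56 → inactive
F = F_att + ΣF_rep = (16.6361,-0.1478)
p' = p + 1/4·F = (3.1590,-2.0369)

Fx=16.6361 Fy=-0.1478 x'=3.1590 y'=-2.0369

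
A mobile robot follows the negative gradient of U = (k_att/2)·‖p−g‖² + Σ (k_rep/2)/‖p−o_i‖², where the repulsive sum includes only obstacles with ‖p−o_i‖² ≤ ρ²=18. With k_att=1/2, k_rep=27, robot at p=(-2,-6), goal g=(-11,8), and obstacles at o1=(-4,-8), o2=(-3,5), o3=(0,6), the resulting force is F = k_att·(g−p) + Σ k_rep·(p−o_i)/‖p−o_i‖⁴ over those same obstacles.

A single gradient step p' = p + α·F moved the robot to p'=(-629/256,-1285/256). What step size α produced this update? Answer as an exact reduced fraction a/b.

F_att = 1/2·(g−p) = 1/2·(-9,14) = (-4.5000,7.0000)
o1: d²=8 ≤ ρ²=18; F_rep = 27·(2,2)/8² = (0.8438,0.8438)
o2: d²=122 > ρ²=18 → inactive
o3: d²=148 > ρ²=18 → inactive
F = F_att + ΣF_rep = (-3.6562,7.8438)
Δp = p'−p = (-0.4570,0.9805); α = Δx/Fx = (-117/256) / (-117/32) = 1/8
check: Δy/Fy = (251/256) / (251/32) = 1/8 ✓

α = 1/8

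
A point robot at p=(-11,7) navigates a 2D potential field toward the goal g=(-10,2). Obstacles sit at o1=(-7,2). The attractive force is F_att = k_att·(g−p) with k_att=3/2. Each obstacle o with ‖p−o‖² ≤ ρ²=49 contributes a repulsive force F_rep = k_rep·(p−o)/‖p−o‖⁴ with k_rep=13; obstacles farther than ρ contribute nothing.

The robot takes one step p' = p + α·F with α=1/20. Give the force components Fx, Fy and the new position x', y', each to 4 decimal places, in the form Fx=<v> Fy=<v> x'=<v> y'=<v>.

F_att = 3/2·(g−p) = 3/2·(1,-5) = (1.5000,-7.5000)
o1: d²=41 ≤ ρ²=49; F_rep = 13·(-4,5)/41² = (-0.0309,0.0387)
F = F_att + ΣF_rep = (1.4691,-7.4613)
p' = p + 1/20·F = (-10.9265,6.6269)

Fx=1.4691 Fy=-7.4613 x'=-10.9265 y'=6.6269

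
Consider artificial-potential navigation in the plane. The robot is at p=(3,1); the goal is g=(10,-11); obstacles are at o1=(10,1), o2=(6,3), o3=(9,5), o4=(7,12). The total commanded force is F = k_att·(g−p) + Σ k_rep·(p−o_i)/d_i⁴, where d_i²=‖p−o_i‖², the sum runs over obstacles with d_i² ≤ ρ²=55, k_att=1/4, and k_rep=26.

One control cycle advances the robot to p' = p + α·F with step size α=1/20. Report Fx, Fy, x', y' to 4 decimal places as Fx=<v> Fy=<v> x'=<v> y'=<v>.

F_att = 1/4·(g−p) = 1/4·(7,-12) = (1.7500,-3.0000)
o1: d²=49 ≤ ρ²=55; F_rep = 26·(-7,0)/49² = (-0.0758,0.0000)
o2: d²=13 ≤ ρ²=55; F_rep = 26·(-3,-2)/13² = (-0.4615,-0.3077)
o3: d²=52 ≤ ρ²=55; F_rep = 26·(-6,-4)/52² = (-0.0577,-0.0385)
o4: d²=137 > ρ²=55 → inactive
F = F_att + ΣF_rep = (1.1550,-3.3462)
p' = p + 1/20·F = (3.0577,0.8327)

Fx=1.1550 Fy=-3.3462 x'=3.0577 y'=0.8327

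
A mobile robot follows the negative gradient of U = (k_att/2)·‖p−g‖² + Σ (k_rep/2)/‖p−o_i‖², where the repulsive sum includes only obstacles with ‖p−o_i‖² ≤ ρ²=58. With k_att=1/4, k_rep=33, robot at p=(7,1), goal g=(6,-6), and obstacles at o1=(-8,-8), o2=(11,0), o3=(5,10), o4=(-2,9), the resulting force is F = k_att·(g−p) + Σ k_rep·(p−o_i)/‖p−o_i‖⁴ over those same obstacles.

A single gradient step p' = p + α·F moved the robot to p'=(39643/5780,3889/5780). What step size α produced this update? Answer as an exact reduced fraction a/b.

F_att = 1/4·(g−p) = 1/4·(-1,-7) = (-0.2500,-1.7500)
o1: d²=306 > ρ²=58 → inactive
o2: d²=17 ≤ ρ²=58; F_rep = 33·(-4,1)/17² = (-0.4567,0.1142)
o3: d²=85 > ρ²=58 → inactive
o4: d²=145 > ρ²=58 → inactive
F = F_att + ΣF_rep = (-0.7067,-1.6358)
Δp = p'−p = (-0.1413,-0.3272); α = Δx/Fx = (-817/5780) / (-817/1156) = 1/5
check: Δy/Fy = (-1891/5780) / (-1891/1156) = 1/5 ✓

α = 1/5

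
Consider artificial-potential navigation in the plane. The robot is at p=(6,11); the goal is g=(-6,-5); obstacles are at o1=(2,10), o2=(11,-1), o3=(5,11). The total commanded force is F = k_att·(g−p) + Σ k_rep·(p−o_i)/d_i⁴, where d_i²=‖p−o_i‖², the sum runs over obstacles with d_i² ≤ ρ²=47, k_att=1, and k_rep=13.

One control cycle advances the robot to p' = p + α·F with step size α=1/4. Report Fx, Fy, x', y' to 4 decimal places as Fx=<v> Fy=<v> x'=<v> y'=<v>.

F_att = 1·(g−p) = 1·(-12,-16) = (-12.0000,-16.0000)
o1: d²=17 ≤ ρ²=47; F_rep = 13·(4,1)/17² = (0.1799,0.0450)
o2: d²=169 > ρ²=47 → inactive
o3: d²=1 ≤ ρ²=47; F_rep = 13·(1,0)/1² = (13.0000,0.0000)
F = F_att + ΣF_rep = (1.1799,-15.9550)
p' = p + 1/4·F = (6.2950,7.0112)

Fx=1.1799 Fy=-15.9550 x'=6.2950 y'=7.0112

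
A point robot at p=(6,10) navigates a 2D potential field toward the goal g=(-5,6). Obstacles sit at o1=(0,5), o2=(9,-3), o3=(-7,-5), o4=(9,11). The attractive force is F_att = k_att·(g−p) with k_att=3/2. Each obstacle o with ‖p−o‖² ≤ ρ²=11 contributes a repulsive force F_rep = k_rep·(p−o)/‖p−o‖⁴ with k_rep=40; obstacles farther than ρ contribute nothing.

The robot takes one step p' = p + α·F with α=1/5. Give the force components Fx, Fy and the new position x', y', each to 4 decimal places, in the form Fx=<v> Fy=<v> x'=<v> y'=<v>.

F_att = 3/2·(g−p) = 3/2·(-11,-4) = (-16.5000,-6.0000)
o1: d²=61 > ρ²=11 → inactive
o2: d²=178 > ρ²=11 → inactive
o3: d²=394 > ρ²=11 → inactive
o4: d²=10 ≤ ρ²=11; F_rep = 40·(-3,-1)/10² = (-1.2000,-0.4000)
F = F_att + ΣF_rep = (-17.7000,-6.4000)
p' = p + 1/5·F = (2.4600,8.7200)

Fx=-17.7000 Fy=-6.4000 x'=2.4600 y'=8.7200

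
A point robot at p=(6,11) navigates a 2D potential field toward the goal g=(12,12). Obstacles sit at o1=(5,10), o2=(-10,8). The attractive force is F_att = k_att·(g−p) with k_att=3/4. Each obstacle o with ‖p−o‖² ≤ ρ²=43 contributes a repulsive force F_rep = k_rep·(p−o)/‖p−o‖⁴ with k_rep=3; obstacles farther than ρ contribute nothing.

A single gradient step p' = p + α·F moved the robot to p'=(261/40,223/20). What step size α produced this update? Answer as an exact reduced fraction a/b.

F_att = 3/4·(g−p) = 3/4·(6,1) = (4.5000,0.7500)
o1: d²=2 ≤ ρ²=43; F_rep = 3·(1,1)/2² = (0.7500,0.7500)
o2: d²=265 > ρ²=43 → inactive
F = F_att + ΣF_rep = (5.2500,1.5000)
Δp = p'−p = (0.5250,0.1500); α = Δx/Fx = (21/40) / (21/4) = 1/10
check: Δy/Fy = (3/20) / (3/2) = 1/10 ✓

α = 1/10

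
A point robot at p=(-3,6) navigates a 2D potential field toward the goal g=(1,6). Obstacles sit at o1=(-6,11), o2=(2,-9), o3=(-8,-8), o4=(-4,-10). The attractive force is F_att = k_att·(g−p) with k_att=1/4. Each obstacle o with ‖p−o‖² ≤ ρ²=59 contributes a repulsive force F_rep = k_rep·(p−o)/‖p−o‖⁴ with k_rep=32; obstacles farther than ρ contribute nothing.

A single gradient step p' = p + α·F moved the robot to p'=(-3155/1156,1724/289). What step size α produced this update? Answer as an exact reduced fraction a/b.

α = 1/4

F_att = 1/4·(g−p) = 1/4·(4,0) = (1.0000,0.0000)
o1: d²=34 ≤ ρ²=59; F_rep = 32·(3,-5)/34² = (0.0830,-0.1384)
o2: d²=250 > ρ²=59 → inactive
o3: d²=221 > ρ²=59 → inactive
o4: d²=257 > ρ²=59 → inactive
F = F_att + ΣF_rep = (1.0830,-0.1384)
Δp = p'−p = (0.2708,-0.0346); α = Δx/Fx = (313/1156) / (313/289) = 1/4
check: Δy/Fy = (-10/289) / (-40/289) = 1/4 ✓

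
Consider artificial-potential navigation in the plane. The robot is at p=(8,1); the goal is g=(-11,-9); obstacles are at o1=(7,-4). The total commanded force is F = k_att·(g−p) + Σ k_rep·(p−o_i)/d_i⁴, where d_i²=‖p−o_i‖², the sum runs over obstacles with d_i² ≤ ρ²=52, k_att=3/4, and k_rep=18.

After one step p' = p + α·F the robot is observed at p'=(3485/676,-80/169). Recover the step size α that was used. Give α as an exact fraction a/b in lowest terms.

F_att = 3/4·(g−p) = 3/4·(-19,-10) = (-14.2500,-7.5000)
o1: d²=26 ≤ ρ²=52; F_rep = 18·(1,5)/26² = (0.0266,0.1331)
F = F_att + ΣF_rep = (-14.2234,-7.3669)
Δp = p'−p = (-2.8447,-1.4734); α = Δx/Fx = (-1923/676) / (-9615/676) = 1/5
check: Δy/Fy = (-249/169) / (-1245/169) = 1/5 ✓

α = 1/5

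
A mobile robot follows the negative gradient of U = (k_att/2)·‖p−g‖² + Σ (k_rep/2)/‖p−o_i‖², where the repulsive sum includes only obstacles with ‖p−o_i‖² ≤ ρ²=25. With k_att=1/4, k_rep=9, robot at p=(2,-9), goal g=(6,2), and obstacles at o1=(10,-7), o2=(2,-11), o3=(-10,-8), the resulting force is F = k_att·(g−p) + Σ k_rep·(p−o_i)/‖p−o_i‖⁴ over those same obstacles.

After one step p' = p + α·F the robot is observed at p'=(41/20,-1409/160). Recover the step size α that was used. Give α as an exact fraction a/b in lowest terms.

F_att = 1/4·(g−p) = 1/4·(4,11) = (1.0000,2.7500)
o1: d²=68 > ρ²=25 → inactive
o2: d²=4 ≤ ρ²=25; F_rep = 9·(0,2)/4² = (0.0000,1.1250)
o3: d²=145 > ρ²=25 → inactive
F = F_att + ΣF_rep = (1.0000,3.8750)
Δp = p'−p = (0.0500,0.1938); α = Δx/Fx = (1/20) / (1) = 1/20
check: Δy/Fy = (31/160) / (31/8) = 1/20 ✓

α = 1/20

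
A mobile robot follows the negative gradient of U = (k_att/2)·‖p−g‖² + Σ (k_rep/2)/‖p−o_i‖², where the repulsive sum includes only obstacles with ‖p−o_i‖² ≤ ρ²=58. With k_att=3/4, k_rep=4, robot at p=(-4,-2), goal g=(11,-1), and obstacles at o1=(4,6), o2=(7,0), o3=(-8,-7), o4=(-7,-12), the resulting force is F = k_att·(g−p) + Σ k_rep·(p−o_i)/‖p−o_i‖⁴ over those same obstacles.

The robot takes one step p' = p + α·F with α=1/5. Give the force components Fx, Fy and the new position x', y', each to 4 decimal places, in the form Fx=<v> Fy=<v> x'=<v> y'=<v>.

Fx=11.2595 Fy=0.7619 x'=-1.7481 y'=-1.8476

F_att = 3/4·(g−p) = 3/4·(15,1) = (11.2500,0.7500)
o1: d²=128 > ρ²=58 → inactive
o2: d²=125 > ρ²=58 → inactive
o3: d²=41 ≤ ρ²=58; F_rep = 4·(4,5)/41² = (0.0095,0.0119)
o4: d²=109 > ρ²=58 → inactive
F = F_att + ΣF_rep = (11.2595,0.7619)
p' = p + 1/5·F = (-1.7481,-1.8476)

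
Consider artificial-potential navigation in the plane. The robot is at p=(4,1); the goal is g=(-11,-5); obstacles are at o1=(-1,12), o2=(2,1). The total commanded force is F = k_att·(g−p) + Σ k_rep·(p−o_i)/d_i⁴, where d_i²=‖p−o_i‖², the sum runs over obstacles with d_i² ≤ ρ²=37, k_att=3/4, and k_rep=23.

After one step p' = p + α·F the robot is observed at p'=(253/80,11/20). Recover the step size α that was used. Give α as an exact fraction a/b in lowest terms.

α = 1/10

F_att = 3/4·(g−p) = 3/4·(-15,-6) = (-11.2500,-4.5000)
o1: d²=146 > ρ²=37 → inactive
o2: d²=4 ≤ ρ²=37; F_rep = 23·(2,0)/4² = (2.8750,0.0000)
F = F_att + ΣF_rep = (-8.3750,-4.5000)
Δp = p'−p = (-0.8375,-0.4500); α = Δx/Fx = (-67/80) / (-67/8) = 1/10
check: Δy/Fy = (-9/20) / (-9/2) = 1/10 ✓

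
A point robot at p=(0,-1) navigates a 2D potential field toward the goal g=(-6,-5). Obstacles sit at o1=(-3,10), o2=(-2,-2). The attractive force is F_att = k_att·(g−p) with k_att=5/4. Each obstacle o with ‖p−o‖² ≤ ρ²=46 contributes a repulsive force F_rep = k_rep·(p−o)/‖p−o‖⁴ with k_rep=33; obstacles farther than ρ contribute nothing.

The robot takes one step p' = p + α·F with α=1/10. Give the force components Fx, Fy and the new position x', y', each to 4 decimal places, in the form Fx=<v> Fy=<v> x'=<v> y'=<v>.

Fx=-4.8600 Fy=-3.6800 x'=-0.4860 y'=-1.3680

F_att = 5/4·(g−p) = 5/4·(-6,-4) = (-7.5000,-5.0000)
o1: d²=130 > ρ²=46 → inactive
o2: d²=5 ≤ ρ²=46; F_rep = 33·(2,1)/5² = (2.6400,1.3200)
F = F_att + ΣF_rep = (-4.8600,-3.6800)
p' = p + 1/10·F = (-0.4860,-1.3680)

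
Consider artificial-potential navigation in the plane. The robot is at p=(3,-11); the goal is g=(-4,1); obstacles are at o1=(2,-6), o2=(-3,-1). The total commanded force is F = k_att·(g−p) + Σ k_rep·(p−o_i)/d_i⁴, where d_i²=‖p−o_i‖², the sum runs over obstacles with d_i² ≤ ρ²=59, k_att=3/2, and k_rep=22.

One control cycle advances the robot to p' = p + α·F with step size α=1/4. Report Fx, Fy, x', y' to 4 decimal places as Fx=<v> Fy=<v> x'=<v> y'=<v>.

F_att = 3/2·(g−p) = 3/2·(-7,12) = (-10.5000,18.0000)
o1: d²=26 ≤ ρ²=59; F_rep = 22·(1,-5)/26² = (0.0325,-0.1627)
o2: d²=136 > ρ²=59 → inactive
F = F_att + ΣF_rep = (-10.4675,17.8373)
p' = p + 1/4·F = (0.3831,-6.5407)

Fx=-10.4675 Fy=17.8373 x'=0.3831 y'=-6.5407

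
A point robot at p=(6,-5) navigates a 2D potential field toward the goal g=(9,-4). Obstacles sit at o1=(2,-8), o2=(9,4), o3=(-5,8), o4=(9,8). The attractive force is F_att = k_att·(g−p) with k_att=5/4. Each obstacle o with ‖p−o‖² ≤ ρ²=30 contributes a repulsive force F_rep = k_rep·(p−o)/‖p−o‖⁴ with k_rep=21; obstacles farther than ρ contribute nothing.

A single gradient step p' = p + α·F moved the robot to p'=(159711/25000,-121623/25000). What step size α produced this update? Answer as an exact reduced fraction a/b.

α = 1/10

F_att = 5/4·(g−p) = 5/4·(3,1) = (3.7500,1.2500)
o1: d²=25 ≤ ρ²=30; F_rep = 21·(4,3)/25² = (0.1344,0.1008)
o2: d²=90 > ρ²=30 → inactive
o3: d²=290 > ρ²=30 → inactive
o4: d²=178 > ρ²=30 → inactive
F = F_att + ΣF_rep = (3.8844,1.3508)
Δp = p'−p = (0.3884,0.1351); α = Δx/Fx = (9711/25000) / (9711/2500) = 1/10
check: Δy/Fy = (3377/25000) / (3377/2500) = 1/10 ✓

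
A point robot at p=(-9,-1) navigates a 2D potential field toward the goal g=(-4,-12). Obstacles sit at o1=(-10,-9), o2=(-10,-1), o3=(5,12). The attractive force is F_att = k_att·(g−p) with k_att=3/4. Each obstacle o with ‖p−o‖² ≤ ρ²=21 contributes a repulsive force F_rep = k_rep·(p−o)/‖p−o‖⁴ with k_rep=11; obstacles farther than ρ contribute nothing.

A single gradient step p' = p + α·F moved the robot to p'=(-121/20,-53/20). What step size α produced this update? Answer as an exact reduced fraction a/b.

α = 1/5

F_att = 3/4·(g−p) = 3/4·(5,-11) = (3.7500,-8.2500)
o1: d²=65 > ρ²=21 → inactive
o2: d²=1 ≤ ρ²=21; F_rep = 11·(1,0)/1² = (11.0000,0.0000)
o3: d²=365 > ρ²=21 → inactive
F = F_att + ΣF_rep = (14.7500,-8.2500)
Δp = p'−p = (2.9500,-1.6500); α = Δx/Fx = (59/20) / (59/4) = 1/5
check: Δy/Fy = (-33/20) / (-33/4) = 1/5 ✓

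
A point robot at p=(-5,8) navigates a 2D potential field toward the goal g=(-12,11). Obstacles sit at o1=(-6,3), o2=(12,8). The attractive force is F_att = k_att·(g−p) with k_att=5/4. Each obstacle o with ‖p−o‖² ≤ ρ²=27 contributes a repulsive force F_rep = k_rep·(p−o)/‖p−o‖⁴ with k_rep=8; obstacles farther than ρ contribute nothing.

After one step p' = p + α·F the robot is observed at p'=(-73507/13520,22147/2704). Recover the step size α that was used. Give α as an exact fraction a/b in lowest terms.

F_att = 5/4·(g−p) = 5/4·(-7,3) = (-8.7500,3.7500)
o1: d²=26 ≤ ρ²=27; F_rep = 8·(1,5)/26² = (0.0118,0.0592)
o2: d²=289 > ρ²=27 → inactive
F = F_att + ΣF_rep = (-8.7382,3.8092)
Δp = p'−p = (-0.4369,0.1905); α = Δx/Fx = (-5907/13520) / (-5907/676) = 1/20
check: Δy/Fy = (515/2704) / (2575/676) = 1/20 ✓

α = 1/20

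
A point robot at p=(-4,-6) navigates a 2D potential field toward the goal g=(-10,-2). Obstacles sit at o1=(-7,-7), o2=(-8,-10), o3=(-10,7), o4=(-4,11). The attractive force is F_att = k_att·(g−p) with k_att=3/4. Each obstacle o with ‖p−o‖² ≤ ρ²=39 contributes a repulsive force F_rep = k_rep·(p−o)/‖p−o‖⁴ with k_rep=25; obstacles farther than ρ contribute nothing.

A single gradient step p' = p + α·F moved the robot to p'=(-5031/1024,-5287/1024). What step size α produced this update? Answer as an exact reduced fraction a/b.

F_att = 3/4·(g−p) = 3/4·(-6,4) = (-4.5000,3.0000)
o1: d²=10 ≤ ρ²=39; F_rep = 25·(3,1)/10² = (0.7500,0.2500)
o2: d²=32 ≤ ρ²=39; F_rep = 25·(4,4)/32² = (0.0977,0.0977)
o3: d²=205 > ρ²=39 → inactive
o4: d²=289 > ρ²=39 → inactive
F = F_att + ΣF_rep = (-3.6523,3.3477)
Δp = p'−p = (-0.9131,0.8369); α = Δx/Fx = (-935/1024) / (-935/256) = 1/4
check: Δy/Fy = (857/1024) / (857/256) = 1/4 ✓

α = 1/4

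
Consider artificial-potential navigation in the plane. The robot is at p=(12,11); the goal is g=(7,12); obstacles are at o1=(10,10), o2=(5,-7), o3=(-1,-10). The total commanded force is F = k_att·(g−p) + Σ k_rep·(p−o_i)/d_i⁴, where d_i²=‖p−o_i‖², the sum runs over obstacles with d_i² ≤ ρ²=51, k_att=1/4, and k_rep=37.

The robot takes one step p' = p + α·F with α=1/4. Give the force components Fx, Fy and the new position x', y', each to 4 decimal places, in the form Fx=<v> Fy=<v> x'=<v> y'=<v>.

Fx=1.7100 Fy=1.7300 x'=12.4275 y'=11.4325

F_att = 1/4·(g−p) = 1/4·(-5,1) = (-1.2500,0.2500)
o1: d²=5 ≤ ρ²=51; F_rep = 37·(2,1)/5² = (2.9600,1.4800)
o2: d²=373 > ρ²=51 → inactive
o3: d²=610 > ρ²=51 → inactive
F = F_att + ΣF_rep = (1.7100,1.7300)
p' = p + 1/4·F = (12.4275,11.4325)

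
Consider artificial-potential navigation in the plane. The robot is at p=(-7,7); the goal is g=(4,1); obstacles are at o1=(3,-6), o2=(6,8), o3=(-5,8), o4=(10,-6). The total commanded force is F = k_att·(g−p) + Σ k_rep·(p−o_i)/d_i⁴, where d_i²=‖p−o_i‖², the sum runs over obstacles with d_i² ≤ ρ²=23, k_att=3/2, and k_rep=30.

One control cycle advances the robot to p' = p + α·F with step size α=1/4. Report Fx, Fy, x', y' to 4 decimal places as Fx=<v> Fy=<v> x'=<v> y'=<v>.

Fx=14.1000 Fy=-10.2000 x'=-3.4750 y'=4.4500

F_att = 3/2·(g−p) = 3/2·(11,-6) = (16.5000,-9.0000)
o1: d²=269 > ρ²=23 → inactive
o2: d²=170 > ρ²=23 → inactive
o3: d²=5 ≤ ρ²=23; F_rep = 30·(-2,-1)/5² = (-2.4000,-1.2000)
o4: d²=458 > ρ²=23 → inactive
F = F_att + ΣF_rep = (14.1000,-10.2000)
p' = p + 1/4·F = (-3.4750,4.4500)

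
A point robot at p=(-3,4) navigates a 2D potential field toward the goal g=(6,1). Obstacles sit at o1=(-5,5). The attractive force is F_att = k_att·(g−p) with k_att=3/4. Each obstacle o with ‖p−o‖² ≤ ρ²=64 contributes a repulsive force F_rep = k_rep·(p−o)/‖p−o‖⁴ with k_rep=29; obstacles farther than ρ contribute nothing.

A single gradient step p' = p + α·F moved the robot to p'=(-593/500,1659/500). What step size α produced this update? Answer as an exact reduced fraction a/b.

F_att = 3/4·(g−p) = 3/4·(9,-3) = (6.7500,-2.2500)
o1: d²=5 ≤ ρ²=64; F_rep = 29·(2,-1)/5² = (2.3200,-1.1600)
F = F_att + ΣF_rep = (9.0700,-3.4100)
Δp = p'−p = (1.8140,-0.6820); α = Δx/Fx = (907/500) / (907/100) = 1/5
check: Δy/Fy = (-341/500) / (-341/100) = 1/5 ✓

α = 1/5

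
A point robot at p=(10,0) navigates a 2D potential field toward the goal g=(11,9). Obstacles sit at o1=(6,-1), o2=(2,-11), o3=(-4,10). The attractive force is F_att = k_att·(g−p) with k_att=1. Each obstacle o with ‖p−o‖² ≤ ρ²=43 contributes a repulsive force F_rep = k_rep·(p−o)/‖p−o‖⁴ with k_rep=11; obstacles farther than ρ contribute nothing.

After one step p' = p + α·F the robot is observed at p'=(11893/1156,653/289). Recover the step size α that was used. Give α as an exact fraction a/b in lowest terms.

α = 1/4

F_att = 1·(g−p) = 1·(1,9) = (1.0000,9.0000)
o1: d²=17 ≤ ρ²=43; F_rep = 11·(4,1)/17² = (0.1522,0.0381)
o2: d²=185 > ρ²=43 → inactive
o3: d²=296 > ρ²=43 → inactive
F = F_att + ΣF_rep = (1.1522,9.0381)
Δp = p'−p = (0.2881,2.2595); α = Δx/Fx = (333/1156) / (333/289) = 1/4
check: Δy/Fy = (653/289) / (2612/289) = 1/4 ✓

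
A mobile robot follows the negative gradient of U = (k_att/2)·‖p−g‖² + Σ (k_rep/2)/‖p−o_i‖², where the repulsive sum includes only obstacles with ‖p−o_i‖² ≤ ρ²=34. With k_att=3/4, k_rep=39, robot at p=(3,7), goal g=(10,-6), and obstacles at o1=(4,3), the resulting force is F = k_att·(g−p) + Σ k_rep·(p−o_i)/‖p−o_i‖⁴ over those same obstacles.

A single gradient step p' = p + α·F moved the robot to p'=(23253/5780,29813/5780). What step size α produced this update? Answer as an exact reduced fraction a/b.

α = 1/5

F_att = 3/4·(g−p) = 3/4·(7,-13) = (5.2500,-9.7500)
o1: d²=17 ≤ ρ²=34; F_rep = 39·(-1,4)/17² = (-0.1349,0.5398)
F = F_att + ΣF_rep = (5.1151,-9.2102)
Δp = p'−p = (1.0230,-1.8420); α = Δx/Fx = (5913/5780) / (5913/1156) = 1/5
check: Δy/Fy = (-10647/5780) / (-10647/1156) = 1/5 ✓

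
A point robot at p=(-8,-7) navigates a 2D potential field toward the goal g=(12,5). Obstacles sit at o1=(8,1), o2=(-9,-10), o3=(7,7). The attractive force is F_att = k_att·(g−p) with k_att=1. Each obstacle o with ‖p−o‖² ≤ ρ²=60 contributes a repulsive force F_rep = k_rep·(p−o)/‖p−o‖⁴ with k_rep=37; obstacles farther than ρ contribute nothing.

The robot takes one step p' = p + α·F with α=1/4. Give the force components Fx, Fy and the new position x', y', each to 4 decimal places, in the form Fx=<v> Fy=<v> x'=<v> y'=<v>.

Fx=20.3700 Fy=13.1100 x'=-2.9075 y'=-3.7225

F_att = 1·(g−p) = 1·(20,12) = (20.0000,12.0000)
o1: d²=320 > ρ²=60 → inactive
o2: d²=10 ≤ ρ²=60; F_rep = 37·(1,3)/10² = (0.3700,1.1100)
o3: d²=421 > ρ²=60 → inactive
F = F_att + ΣF_rep = (20.3700,13.1100)
p' = p + 1/4·F = (-2.9075,-3.7225)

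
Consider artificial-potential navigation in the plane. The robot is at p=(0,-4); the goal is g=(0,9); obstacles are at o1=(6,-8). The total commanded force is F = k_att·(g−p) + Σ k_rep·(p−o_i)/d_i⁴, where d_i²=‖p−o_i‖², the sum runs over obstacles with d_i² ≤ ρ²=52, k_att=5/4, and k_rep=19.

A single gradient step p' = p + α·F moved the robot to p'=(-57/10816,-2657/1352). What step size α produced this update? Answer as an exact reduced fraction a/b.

α = 1/8

F_att = 5/4·(g−p) = 5/4·(0,13) = (0.0000,16.2500)
o1: d²=52 ≤ ρ²=52; F_rep = 19·(-6,4)/52² = (-0.0422,0.0281)
F = F_att + ΣF_rep = (-0.0422,16.2781)
Δp = p'−p = (-0.0053,2.0348); α = Δx/Fx = (-57/10816) / (-57/1352) = 1/8
check: Δy/Fy = (2751/1352) / (2751/169) = 1/8 ✓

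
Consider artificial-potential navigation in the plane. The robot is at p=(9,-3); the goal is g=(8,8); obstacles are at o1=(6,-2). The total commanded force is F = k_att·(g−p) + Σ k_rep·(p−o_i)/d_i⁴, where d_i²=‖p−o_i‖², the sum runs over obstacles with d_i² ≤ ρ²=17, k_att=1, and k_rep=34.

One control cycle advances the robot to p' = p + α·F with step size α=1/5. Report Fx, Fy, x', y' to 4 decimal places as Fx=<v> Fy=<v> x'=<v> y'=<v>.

Fx=0.0200 Fy=10.6600 x'=9.0040 y'=-0.8680

F_att = 1·(g−p) = 1·(-1,11) = (-1.0000,11.0000)
o1: d²=10 ≤ ρ²=17; F_rep = 34·(3,-1)/10² = (1.0200,-0.3400)
F = F_att + ΣF_rep = (0.0200,10.6600)
p' = p + 1/5·F = (9.0040,-0.8680)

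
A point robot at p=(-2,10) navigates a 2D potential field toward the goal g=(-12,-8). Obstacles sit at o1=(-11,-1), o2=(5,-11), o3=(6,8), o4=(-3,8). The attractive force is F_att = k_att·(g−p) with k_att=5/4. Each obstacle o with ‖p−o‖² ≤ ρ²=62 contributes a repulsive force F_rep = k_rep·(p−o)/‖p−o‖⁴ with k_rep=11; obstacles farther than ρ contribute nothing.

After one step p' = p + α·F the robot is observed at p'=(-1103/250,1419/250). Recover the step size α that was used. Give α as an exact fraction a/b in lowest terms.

F_att = 5/4·(g−p) = 5/4·(-10,-18) = (-12.5000,-22.5000)
o1: d²=202 > ρ²=62 → inactive
o2: d²=490 > ρ²=62 → inactive
o3: d²=68 > ρ²=62 → inactive
o4: d²=5 ≤ ρ²=62; F_rep = 11·(1,2)/5² = (0.4400,0.8800)
F = F_att + ΣF_rep = (-12.0600,-21.6200)
Δp = p'−p = (-2.4120,-4.3240); α = Δx/Fx = (-603/250) / (-603/50) = 1/5
check: Δy/Fy = (-1081/250) / (-1081/50) = 1/5 ✓

α = 1/5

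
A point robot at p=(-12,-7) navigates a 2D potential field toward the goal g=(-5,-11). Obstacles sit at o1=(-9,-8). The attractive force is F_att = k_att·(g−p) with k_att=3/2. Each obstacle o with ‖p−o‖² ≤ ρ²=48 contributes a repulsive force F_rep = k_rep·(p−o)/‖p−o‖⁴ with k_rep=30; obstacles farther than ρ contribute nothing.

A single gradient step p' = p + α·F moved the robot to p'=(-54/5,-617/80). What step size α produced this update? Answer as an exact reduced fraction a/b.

F_att = 3/2·(g−p) = 3/2·(7,-4) = (10.5000,-6.0000)
o1: d²=10 ≤ ρ²=48; F_rep = 30·(-3,1)/10² = (-0.9000,0.3000)
F = F_att + ΣF_rep = (9.6000,-5.7000)
Δp = p'−p = (1.2000,-0.7125); α = Δx/Fx = (6/5) / (48/5) = 1/8
check: Δy/Fy = (-57/80) / (-57/10) = 1/8 ✓

α = 1/8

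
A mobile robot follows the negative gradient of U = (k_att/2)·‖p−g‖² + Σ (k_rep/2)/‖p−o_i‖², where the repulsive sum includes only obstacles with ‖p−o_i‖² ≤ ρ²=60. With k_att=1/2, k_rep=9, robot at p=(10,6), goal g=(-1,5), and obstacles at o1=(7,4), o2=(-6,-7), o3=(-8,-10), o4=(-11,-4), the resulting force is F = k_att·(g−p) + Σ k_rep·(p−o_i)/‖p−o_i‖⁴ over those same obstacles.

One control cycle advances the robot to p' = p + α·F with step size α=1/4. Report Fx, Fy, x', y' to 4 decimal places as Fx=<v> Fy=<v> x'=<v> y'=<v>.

F_att = 1/2·(g−p) = 1/2·(-11,-1) = (-5.5000,-0.5000)
o1: d²=13 ≤ ρ²=60; F_rep = 9·(3,2)/13² = (0.1598,0.1065)
o2: d²=425 > ρ²=60 → inactive
o3: d²=580 > ρ²=60 → inactive
o4: d²=541 > ρ²=60 → inactive
F = F_att + ΣF_rep = (-5.3402,-0.3935)
p' = p + 1/4·F = (8.6649,5.9016)

Fx=-5.3402 Fy=-0.3935 x'=8.6649 y'=5.9016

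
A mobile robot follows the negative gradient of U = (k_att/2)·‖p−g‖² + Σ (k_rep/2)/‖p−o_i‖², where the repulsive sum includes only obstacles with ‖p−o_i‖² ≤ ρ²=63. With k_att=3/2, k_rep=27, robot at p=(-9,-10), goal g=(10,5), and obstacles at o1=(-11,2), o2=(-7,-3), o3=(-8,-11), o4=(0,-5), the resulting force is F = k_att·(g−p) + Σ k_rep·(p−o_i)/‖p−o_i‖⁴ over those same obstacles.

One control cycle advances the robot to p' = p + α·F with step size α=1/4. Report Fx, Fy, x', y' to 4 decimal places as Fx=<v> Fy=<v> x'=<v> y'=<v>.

Fx=21.7308 Fy=29.1827 x'=-3.5673 y'=-2.7043

F_att = 3/2·(g−p) = 3/2·(19,15) = (28.5000,22.5000)
o1: d²=148 > ρ²=63 → inactive
o2: d²=53 ≤ ρ²=63; F_rep = 27·(-2,-7)/53² = (-0.0192,-0.0673)
o3: d²=2 ≤ ρ²=63; F_rep = 27·(-1,1)/2² = (-6.7500,6.7500)
o4: d²=106 > ρ²=63 → inactive
F = F_att + ΣF_rep = (21.7308,29.1827)
p' = p + 1/4·F = (-3.5673,-2.7043)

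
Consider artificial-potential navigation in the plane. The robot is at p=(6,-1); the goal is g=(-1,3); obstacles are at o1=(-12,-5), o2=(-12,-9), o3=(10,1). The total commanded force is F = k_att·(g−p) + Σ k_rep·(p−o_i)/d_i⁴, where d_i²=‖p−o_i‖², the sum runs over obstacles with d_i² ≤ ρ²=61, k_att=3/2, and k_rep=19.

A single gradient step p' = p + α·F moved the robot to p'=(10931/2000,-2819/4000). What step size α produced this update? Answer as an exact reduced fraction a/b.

F_att = 3/2·(g−p) = 3/2·(-7,4) = (-10.5000,6.0000)
o1: d²=340 > ρ²=61 → inactive
o2: d²=388 > ρ²=61 → inactive
o3: d²=20 ≤ ρ²=61; F_rep = 19·(-4,-2)/20² = (-0.1900,-0.0950)
F = F_att + ΣF_rep = (-10.6900,5.9050)
Δp = p'−p = (-0.5345,0.2953); α = Δx/Fx = (-1069/2000) / (-1069/100) = 1/20
check: Δy/Fy = (1181/4000) / (1181/200) = 1/20 ✓

α = 1/20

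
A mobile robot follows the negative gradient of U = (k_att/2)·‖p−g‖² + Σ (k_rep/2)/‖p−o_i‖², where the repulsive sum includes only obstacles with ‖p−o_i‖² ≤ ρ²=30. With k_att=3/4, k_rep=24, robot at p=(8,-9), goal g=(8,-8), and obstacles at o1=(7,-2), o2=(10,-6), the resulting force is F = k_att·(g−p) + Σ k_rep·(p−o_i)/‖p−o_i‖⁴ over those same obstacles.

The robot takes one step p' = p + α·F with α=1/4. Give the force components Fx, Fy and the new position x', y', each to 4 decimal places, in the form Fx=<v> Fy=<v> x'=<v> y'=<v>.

F_att = 3/4·(g−p) = 3/4·(0,1) = (0.0000,0.7500)
o1: d²=50 > ρ²=30 → inactive
o2: d²=13 ≤ ρ²=30; F_rep = 24·(-2,-3)/13² = (-0.2840,-0.4260)
F = F_att + ΣF_rep = (-0.2840,0.3240)
p' = p + 1/4·F = (7.9290,-8.9190)

Fx=-0.2840 Fy=0.3240 x'=7.9290 y'=-8.9190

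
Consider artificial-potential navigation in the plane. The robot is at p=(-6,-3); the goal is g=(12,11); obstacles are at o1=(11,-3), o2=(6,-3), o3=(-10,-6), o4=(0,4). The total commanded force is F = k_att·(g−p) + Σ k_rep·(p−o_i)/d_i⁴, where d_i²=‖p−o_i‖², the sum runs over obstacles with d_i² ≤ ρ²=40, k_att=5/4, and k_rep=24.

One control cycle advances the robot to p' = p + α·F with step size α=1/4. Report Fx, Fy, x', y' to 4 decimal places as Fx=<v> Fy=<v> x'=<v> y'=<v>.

F_att = 5/4·(g−p) = 5/4·(18,14) = (22.5000,17.5000)
o1: d²=289 > ρ²=40 → inactive
o2: d²=144 > ρ²=40 → inactive
o3: d²=25 ≤ ρ²=40; F_rep = 24·(4,3)/25² = (0.1536,0.1152)
o4: d²=85 > ρ²=40 → inactive
F = F_att + ΣF_rep = (22.6536,17.6152)
p' = p + 1/4·F = (-0.3366,1.4038)

Fx=22.6536 Fy=17.6152 x'=-0.3366 y'=1.4038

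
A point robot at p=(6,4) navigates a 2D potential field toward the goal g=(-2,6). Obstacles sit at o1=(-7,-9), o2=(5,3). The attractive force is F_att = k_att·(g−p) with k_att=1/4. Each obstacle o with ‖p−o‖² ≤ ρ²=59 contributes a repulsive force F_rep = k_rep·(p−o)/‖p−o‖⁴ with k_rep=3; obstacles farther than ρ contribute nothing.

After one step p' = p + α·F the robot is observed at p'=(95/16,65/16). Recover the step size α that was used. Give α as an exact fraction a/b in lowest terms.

F_att = 1/4·(g−p) = 1/4·(-8,2) = (-2.0000,0.5000)
o1: d²=338 > ρ²=59 → inactive
o2: d²=2 ≤ ρ²=59; F_rep = 3·(1,1)/2² = (0.7500,0.7500)
F = F_att + ΣF_rep = (-1.2500,1.2500)
Δp = p'−p = (-0.0625,0.0625); α = Δx/Fx = (-1/16) / (-5/4) = 1/20
check: Δy/Fy = (1/16) / (5/4) = 1/20 ✓

α = 1/20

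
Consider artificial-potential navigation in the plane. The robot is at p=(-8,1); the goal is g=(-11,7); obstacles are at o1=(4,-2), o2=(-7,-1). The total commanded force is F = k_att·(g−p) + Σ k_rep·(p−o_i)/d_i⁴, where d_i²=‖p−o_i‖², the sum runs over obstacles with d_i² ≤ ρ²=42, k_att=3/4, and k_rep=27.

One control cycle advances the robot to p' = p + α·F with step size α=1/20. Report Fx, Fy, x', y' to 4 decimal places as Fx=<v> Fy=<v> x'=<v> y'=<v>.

Fx=-3.3300 Fy=6.6600 x'=-8.1665 y'=1.3330

F_att = 3/4·(g−p) = 3/4·(-3,6) = (-2.2500,4.5000)
o1: d²=153 > ρ²=42 → inactive
o2: d²=5 ≤ ρ²=42; F_rep = 27·(-1,2)/5² = (-1.0800,2.1600)
F = F_att + ΣF_rep = (-3.3300,6.6600)
p' = p + 1/20·F = (-8.1665,1.3330)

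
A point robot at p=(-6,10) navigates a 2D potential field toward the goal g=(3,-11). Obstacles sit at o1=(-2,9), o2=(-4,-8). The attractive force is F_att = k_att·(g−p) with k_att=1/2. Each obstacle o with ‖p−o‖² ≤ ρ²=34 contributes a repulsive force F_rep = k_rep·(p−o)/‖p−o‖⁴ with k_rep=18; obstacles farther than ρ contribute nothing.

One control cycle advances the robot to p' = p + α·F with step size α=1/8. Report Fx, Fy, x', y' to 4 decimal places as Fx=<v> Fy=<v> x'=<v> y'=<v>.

Fx=4.2509 Fy=-10.4377 x'=-5.4686 y'=8.6953

F_att = 1/2·(g−p) = 1/2·(9,-21) = (4.5000,-10.5000)
o1: d²=17 ≤ ρ²=34; F_rep = 18·(-4,1)/17² = (-0.2491,0.0623)
o2: d²=328 > ρ²=34 → inactive
F = F_att + ΣF_rep = (4.2509,-10.4377)
p' = p + 1/8·F = (-5.4686,8.6953)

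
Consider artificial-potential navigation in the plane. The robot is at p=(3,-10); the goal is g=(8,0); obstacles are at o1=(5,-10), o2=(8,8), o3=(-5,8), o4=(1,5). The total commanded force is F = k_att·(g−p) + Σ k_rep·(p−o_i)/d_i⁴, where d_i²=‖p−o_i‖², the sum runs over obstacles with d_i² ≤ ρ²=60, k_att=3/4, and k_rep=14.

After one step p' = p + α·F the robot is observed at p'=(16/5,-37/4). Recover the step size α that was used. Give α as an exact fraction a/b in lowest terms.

F_att = 3/4·(g−p) = 3/4·(5,10) = (3.7500,7.5000)
o1: d²=4 ≤ ρ²=60; F_rep = 14·(-2,0)/4² = (-1.7500,0.0000)
o2: d²=349 > ρ²=60 → inactive
o3: d²=388 > ρ²=60 → inactive
o4: d²=229 > ρ²=60 → inactive
F = F_att + ΣF_rep = (2.0000,7.5000)
Δp = p'−p = (0.2000,0.7500); α = Δx/Fx = (1/5) / (2) = 1/10
check: Δy/Fy = (3/4) / (15/2) = 1/10 ✓

α = 1/10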